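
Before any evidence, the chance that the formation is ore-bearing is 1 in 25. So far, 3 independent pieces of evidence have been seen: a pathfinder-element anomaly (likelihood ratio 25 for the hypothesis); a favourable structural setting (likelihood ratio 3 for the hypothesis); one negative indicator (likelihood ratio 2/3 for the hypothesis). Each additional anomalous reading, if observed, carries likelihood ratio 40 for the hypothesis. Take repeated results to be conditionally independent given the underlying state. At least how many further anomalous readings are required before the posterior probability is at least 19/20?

Prior odds = 0.04/0.96 = 1/24.
Combined Bayes factor of the evidence already in hand = 25 × 3 × (2/3) = 50.
Odds after that evidence = (1/24) × 50 = 25/12.
Target odds = 0.95/0.05 = 19.
Need 40ⁿ ≥ 19 ÷ (25/12) = 9.12.
40¹ = 40, which meets the required 9.12; so n = 1.

1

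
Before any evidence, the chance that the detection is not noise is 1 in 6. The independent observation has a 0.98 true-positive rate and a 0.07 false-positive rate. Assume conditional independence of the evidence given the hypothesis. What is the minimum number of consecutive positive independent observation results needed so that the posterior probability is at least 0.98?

Prior odds: (1/6) ÷ (5/6) = 0.2.
Likelihood ratio of a positive result = 0.98/0.07 = 14.
Target odds: 0.98 ÷ 0.02 = 49.
Need 0.2 × 14ⁿ ≥ 49, i.e. 14ⁿ ≥ 245.
14² = 196 falls short of 245 but 14³ = 2744 reaches it, so n = 3.

3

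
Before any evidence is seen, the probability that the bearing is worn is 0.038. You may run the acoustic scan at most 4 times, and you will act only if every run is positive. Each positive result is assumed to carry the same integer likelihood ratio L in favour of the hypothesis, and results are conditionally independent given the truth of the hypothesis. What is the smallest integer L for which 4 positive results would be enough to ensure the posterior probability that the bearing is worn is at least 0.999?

Prior odds = 0.038/0.962 = 19/481.
Target odds = 0.999/0.001 = 999.
Need L⁴ ≥ 999 ÷ (19/481) = 480519/19.
12⁴ = 20736 < 480519/19 ≤ 28561 = 13⁴, so L = 13.

13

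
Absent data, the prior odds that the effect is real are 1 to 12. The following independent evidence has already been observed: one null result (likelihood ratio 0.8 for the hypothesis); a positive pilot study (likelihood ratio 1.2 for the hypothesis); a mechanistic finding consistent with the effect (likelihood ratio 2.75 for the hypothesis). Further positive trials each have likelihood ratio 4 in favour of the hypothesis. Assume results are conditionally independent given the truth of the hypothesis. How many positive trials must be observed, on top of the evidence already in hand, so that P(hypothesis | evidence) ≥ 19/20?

4

Prior odds = 1/12.
Combined Bayes factor of the evidence already in hand = 0.8 × 1.2 × 2.75 = 2.64.
Odds after that evidence = (1/12) × 2.64 = 0.22.
Target odds = 0.95/0.05 = 19.
Need 4ⁿ ≥ 19 ÷ 0.22 = 950/11.
4³ = 64 falls short of 950/11 but 4⁴ = 256 reaches it, so n = 4.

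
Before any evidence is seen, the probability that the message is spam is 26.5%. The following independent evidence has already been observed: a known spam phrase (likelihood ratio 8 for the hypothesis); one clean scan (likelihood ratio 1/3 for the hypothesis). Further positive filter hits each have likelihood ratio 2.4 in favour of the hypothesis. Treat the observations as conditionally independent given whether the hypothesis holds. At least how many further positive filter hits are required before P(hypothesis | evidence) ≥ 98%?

Prior odds = 0.265/0.735 = 53/147.
Combined Bayes factor of the evidence already in hand = 8 × (1/3) = 8/3.
Odds after that evidence = (53/147) × 8/3 = 424/441.
Target odds = 0.98/0.02 = 49.
Need 2.4ⁿ ≥ 49 ÷ (424/441) = 21609/424.
2.4⁴ = 33.1776 falls short of 21609/424 but 2.4⁵ = 79.62624 reaches it, so n = 5.

5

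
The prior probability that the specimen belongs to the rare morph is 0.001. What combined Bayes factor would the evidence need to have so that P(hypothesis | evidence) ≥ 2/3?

1998

Prior odds = 0.001/0.999 = 1/999.
Target odds = (2/3)/(1/3) = 2.
Required Bayes factor = 2 ÷ (1/999) = 1998.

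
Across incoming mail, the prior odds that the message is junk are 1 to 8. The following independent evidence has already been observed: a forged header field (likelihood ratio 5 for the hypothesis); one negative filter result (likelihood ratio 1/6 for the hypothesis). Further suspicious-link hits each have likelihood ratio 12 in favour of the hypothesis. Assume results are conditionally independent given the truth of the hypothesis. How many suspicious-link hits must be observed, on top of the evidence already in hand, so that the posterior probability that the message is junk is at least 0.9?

2

Prior odds = 0.125.
Combined Bayes factor of the evidence already in hand = 5 × (1/6) = 5/6.
Odds after that evidence = 0.125 × 5/6 = 5/48.
Target odds = 0.9/0.1 = 9.
Need 12ⁿ ≥ 9 ÷ (5/48) = 86.4.
12¹ = 12 falls short of 86.4 but 12² = 144 reaches it, so n = 2.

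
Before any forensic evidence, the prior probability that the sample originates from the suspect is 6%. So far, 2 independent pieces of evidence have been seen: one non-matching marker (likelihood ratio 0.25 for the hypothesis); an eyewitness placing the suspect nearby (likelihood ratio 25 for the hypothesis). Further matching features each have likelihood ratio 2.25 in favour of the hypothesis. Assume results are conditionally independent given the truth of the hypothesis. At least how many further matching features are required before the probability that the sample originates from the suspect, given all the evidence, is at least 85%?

Prior odds = 0.06/0.94 = 3/47.
Combined Bayes factor of the evidence already in hand = 0.25 × 25 = 6.25.
Odds after that evidence = (3/47) × 6.25 = 75/188.
Target odds = 0.85/0.15 = 17/3.
Need 2.25ⁿ ≥ 17/3 ÷ (75/188) = 3196/225.
2.25³ = 11.390625 falls short of 3196/225 but 2.25⁴ = 25.62890625 reaches it, so n = 4.

4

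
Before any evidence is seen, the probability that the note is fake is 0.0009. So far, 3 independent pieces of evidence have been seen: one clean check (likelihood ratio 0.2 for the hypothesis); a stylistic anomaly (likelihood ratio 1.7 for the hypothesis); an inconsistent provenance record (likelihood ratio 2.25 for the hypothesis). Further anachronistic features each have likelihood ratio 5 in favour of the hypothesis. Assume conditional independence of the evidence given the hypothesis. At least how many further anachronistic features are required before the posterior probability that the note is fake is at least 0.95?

Prior odds = 0.0009/0.9991 = 9/9991.
Combined Bayes factor of the evidence already in hand = 0.2 × 1.7 × 2.25 = 0.765.
Odds after that evidence = (9/9991) × 0.765 = 1377/1998200.
Target odds = 0.95/0.05 = 19.
Need 5ⁿ ≥ 19 ÷ (1377/1998200) = 37965800/1377.
5⁶ = 15625 falls short of 37965800/1377 but 5⁷ = 78125 reaches it, so n = 7.

7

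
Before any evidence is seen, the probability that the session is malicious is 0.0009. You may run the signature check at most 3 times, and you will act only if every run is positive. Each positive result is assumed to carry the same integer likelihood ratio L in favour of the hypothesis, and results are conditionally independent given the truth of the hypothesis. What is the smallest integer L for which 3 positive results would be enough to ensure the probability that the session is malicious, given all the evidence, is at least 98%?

Prior odds = 0.0009/0.9991 = 9/9991.
Target odds = 0.98/0.02 = 49.
Need L³ ≥ 49 ÷ (9/9991) = 489559/9.
37³ = 50653 < 489559/9 ≤ 54872 = 38³, so L = 38.

38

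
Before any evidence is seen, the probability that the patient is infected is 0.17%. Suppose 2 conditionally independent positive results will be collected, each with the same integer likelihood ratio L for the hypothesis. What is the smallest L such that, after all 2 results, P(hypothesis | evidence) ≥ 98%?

Prior odds = 0.0017/0.9983 = 17/9983.
Target odds = 0.98/0.02 = 49.
Need L² ≥ 49 ÷ (17/9983) = 489167/17.
169² = 28561 < 489167/17 ≤ 28900 = 170², so L = 170.

170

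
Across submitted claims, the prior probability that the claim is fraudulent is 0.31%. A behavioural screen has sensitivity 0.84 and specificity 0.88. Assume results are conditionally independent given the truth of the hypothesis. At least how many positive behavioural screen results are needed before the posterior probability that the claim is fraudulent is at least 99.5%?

Prior odds: 0.0031 ÷ 0.9969 = 31/9969.
False-positive rate = 1 − 0.88 = 0.12; likelihood ratio of a positive = 0.84/0.12 = 7.
Target posterior odds = 0.995/0.005 = 199.
Need (31/9969) × 7ⁿ ≥ 199, i.e. 7ⁿ ≥ 1983831/31.
7⁵ = 16807 falls short of 1983831/31 but 7⁶ = 117649 reaches it, so n = 6.

6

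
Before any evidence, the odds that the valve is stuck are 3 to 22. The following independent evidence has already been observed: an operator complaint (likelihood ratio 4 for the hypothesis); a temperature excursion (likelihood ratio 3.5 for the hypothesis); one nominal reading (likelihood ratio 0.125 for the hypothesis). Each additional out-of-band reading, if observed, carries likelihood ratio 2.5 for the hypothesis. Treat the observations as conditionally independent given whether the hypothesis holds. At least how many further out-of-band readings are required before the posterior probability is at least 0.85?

Prior odds = 3/22.
Combined Bayes factor of the evidence already in hand = 4 × 3.5 × 0.125 = 1.75.
Odds after that evidence = (3/22) × 1.75 = 21/88.
Target odds = 0.85/0.15 = 17/3.
Need 2.5ⁿ ≥ 17/3 ÷ (21/88) = 1496/63.
2.5³ = 15.625 falls short of 1496/63 but 2.5⁴ = 39.0625 reaches it, so n = 4.

4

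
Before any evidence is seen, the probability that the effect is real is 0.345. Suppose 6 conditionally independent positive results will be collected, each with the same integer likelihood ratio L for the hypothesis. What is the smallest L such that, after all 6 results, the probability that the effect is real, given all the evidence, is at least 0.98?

3

Prior odds = 0.345/0.655 = 69/131.
Target odds = 0.98/0.02 = 49.
Need L⁶ ≥ 49 ÷ (69/131) = 6419/69.
2⁶ = 64 < 6419/69 ≤ 729 = 3⁶, so L = 3.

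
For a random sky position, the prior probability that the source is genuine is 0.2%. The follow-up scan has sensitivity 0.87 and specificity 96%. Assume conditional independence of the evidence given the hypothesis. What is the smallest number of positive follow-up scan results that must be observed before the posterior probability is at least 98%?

4

Prior odds: 0.002 ÷ 0.998 = 1/499.
False-positive rate = 1 − 0.96 = 0.04; likelihood ratio of a positive = 0.87/0.04 = 21.75.
Target posterior odds = 0.98/0.02 = 49.
Need (1/499) × 21.75ⁿ ≥ 49, i.e. 21.75ⁿ ≥ 24451.
21.75³ = 658503/64 falls short of 24451 but 21.75⁴ = 57289761/256 reaches it, so n = 4.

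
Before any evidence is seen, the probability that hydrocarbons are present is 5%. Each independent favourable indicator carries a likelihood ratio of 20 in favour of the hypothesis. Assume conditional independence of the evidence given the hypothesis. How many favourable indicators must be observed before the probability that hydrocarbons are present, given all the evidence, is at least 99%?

Prior odds: 0.05 ÷ 0.95 = 1/19.
Likelihood ratio per favourable indicator = 20.
Target posterior odds = 0.99/0.01 = 99.
Need (1/19) × 20ⁿ ≥ 99, i.e. 20ⁿ ≥ 1881.
20² = 400 falls short of 1881 but 20³ = 8000 reaches it, so n = 3.

3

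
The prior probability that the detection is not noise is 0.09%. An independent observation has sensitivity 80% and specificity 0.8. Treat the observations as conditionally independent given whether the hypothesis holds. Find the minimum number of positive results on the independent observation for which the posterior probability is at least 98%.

Prior odds: 0.0009 ÷ 0.9991 = 9/9991.
False-positive rate = 1 − 0.8 = 0.2; likelihood ratio of a positive = 0.8/0.2 = 4.
Target posterior odds = 0.98/0.02 = 49.
Require 4ⁿ ≥ 49 ÷ (9/9991) = 489559/9.
4⁷ = 16384 falls short of 489559/9 but 4⁸ = 65536 reaches it, so n = 8.

8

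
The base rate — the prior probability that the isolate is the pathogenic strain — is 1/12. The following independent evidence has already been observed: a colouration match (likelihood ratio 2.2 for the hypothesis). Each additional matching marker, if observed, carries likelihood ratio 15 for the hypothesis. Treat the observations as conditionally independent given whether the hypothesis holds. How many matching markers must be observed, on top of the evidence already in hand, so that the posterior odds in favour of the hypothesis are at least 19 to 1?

2

Prior odds = (1/12)/(11/12) = 1/11.
Bayes factor of the evidence already in hand = 2.2.
Odds after that evidence = (1/11) × 2.2 = 0.2.
Target odds = 19.
Need 15ⁿ ≥ 19 ÷ 0.2 = 95.
15¹ = 15 falls short of 95 but 15² = 225 reaches it, so n = 2.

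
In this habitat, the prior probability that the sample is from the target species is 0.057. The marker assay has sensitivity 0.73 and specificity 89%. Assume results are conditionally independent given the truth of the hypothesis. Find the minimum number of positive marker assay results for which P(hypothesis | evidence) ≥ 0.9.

3

Prior odds: 0.057 ÷ 0.943 = 57/943.
False-positive rate = 1 − 0.89 = 0.11; likelihood ratio of a positive = 0.73/0.11 = 73/11.
Target odds: 0.9 ÷ 0.1 = 9.
Need (57/943) × (73/11)ⁿ ≥ 9, i.e. (73/11)ⁿ ≥ 2829/19.
(73/11)² = 5329/121 falls short of 2829/19 but (73/11)³ = 389017/1331 reaches it, so n = 3.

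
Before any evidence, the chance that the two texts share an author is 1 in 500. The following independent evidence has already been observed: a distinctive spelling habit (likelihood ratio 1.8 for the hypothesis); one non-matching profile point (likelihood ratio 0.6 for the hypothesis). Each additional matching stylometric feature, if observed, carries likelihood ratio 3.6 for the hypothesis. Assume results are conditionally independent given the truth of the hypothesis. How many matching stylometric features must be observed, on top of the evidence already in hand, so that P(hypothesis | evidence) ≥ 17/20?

7

Prior odds = 0.002/0.998 = 1/499.
Combined Bayes factor of the evidence already in hand = 1.8 × 0.6 = 1.08.
Odds after that evidence = (1/499) × 1.08 = 27/12475.
Target odds = 0.85/0.15 = 17/3.
Need 3.6ⁿ ≥ 17/3 ÷ (27/12475) = 212075/81.
3.6⁶ = 34012224/15625 falls short of 212075/81 but 3.6⁷ = 612220032/78125 reaches it, so n = 7.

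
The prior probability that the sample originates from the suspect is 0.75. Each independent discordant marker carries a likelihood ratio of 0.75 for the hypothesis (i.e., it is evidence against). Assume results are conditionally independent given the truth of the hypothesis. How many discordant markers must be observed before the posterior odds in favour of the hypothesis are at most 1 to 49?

18

Prior odds: 0.75 ÷ 0.25 = 3.
Likelihood ratio per discordant marker = 0.75.
Target odds = 1/49.
Need 3 × 0.75ⁿ ≤ 1/49, i.e. 0.75ⁿ ≤ 1/147.
0.75¹⁷ ≈0.00751695 is still above 1/147 but 0.75¹⁸ ≈0.00563771 is at or below it, so n = 18.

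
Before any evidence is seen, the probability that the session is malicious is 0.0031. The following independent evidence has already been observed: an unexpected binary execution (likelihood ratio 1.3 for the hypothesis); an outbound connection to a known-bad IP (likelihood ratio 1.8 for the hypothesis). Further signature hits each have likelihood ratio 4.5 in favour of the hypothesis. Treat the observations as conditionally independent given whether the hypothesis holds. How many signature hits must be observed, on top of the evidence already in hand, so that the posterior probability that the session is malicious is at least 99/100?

Prior odds = 0.0031/0.9969 = 31/9969.
Combined Bayes factor of the evidence already in hand = 1.3 × 1.8 = 2.34.
Odds after that evidence = (31/9969) × 2.34 = 1209/166150.
Target odds = 0.99/0.01 = 99.
Need 4.5ⁿ ≥ 99 ÷ (1209/166150) = 5482950/403.
4.5⁶ = 8303.765625 falls short of 5482950/403 but 4.5⁷ = 4782969/128 reaches it, so n = 7.

7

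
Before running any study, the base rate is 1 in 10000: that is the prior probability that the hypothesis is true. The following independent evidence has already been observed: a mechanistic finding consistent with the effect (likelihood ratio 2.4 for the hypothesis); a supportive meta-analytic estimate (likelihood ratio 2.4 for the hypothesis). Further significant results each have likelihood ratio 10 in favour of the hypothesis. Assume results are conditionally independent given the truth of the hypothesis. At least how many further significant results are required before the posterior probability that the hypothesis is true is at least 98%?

5

Prior odds = 0.0001/0.9999 = 1/9999.
Combined Bayes factor of the evidence already in hand = 2.4 × 2.4 = 5.76.
Odds after that evidence = (1/9999) × 5.76 = 16/27775.
Target odds = 0.98/0.02 = 49.
Need 10ⁿ ≥ 49 ÷ (16/27775) = 85060.9375.
10⁴ = 10000 falls short of 85060.9375 but 10⁵ = 100000 reaches it, so n = 5.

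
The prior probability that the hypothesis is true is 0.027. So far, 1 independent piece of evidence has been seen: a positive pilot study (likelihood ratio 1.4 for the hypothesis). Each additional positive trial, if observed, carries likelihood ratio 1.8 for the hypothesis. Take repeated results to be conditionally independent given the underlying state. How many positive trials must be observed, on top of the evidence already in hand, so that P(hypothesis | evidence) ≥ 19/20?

11

Prior odds = 0.027/0.973 = 27/973.
Bayes factor of the evidence already in hand = 1.4.
Odds after that evidence = (27/973) × 1.4 = 27/695.
Target odds = 0.95/0.05 = 19.
Need 1.8ⁿ ≥ 19 ÷ (27/695) = 13205/27.
1.8¹⁰ ≈357.047 falls short of 13205/27 but 1.8¹¹ ≈642.684 reaches it, so n = 11.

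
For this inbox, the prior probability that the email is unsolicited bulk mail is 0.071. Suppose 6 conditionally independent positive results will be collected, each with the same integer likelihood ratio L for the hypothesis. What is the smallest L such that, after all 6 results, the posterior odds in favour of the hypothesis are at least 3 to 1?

2

Prior odds = 0.071/0.929 = 71/929.
Target odds = 3.
Need L⁶ ≥ 3 ÷ (71/929) = 2787/71.
1⁶ = 1 < 2787/71 ≤ 64 = 2⁶, so L = 2.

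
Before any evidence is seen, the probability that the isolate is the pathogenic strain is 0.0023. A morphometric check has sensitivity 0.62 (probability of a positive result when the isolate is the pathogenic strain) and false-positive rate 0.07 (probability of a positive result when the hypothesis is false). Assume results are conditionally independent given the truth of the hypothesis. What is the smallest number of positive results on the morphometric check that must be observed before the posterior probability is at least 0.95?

5

Prior odds = 0.0023/0.9977 = 23/9977.
Likelihood ratio of a positive result = 0.62/0.07 = 62/7.
Target posterior odds = 0.95/0.05 = 19.
Need (23/9977) × (62/7)ⁿ ≥ 19, i.e. (62/7)ⁿ ≥ 189563/23.
(62/7)⁴ = 14776336/2401 falls short of 189563/23 but (62/7)⁵ = 916132832/16807 reaches it, so n = 5.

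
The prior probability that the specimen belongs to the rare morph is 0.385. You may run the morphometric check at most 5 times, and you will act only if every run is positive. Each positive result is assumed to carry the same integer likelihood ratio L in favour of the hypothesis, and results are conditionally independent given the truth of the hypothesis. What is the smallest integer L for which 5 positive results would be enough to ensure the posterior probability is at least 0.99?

3

Prior odds = 0.385/0.615 = 77/123.
Target odds = 0.99/0.01 = 99.
Need L⁵ ≥ 99 ÷ (77/123) = 1107/7.
2⁵ = 32 < 1107/7 ≤ 243 = 3⁵, so L = 3.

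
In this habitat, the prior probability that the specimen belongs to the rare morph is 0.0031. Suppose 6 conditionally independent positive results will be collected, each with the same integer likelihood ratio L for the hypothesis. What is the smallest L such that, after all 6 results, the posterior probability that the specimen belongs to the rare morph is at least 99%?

6

Prior odds = 0.0031/0.9969 = 31/9969.
Target odds = 0.99/0.01 = 99.
Need L⁶ ≥ 99 ÷ (31/9969) = 986931/31.
5⁶ = 15625 < 986931/31 ≤ 46656 = 6⁶, so L = 6.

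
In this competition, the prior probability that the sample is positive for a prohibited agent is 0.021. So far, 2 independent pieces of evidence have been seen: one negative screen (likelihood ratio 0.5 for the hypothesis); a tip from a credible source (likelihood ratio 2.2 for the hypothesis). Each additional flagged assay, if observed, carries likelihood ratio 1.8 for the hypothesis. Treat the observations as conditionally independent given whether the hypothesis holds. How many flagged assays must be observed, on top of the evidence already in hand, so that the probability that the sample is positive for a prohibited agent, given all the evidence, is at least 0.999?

Prior odds = 0.021/0.979 = 21/979.
Combined Bayes factor of the evidence already in hand = 0.5 × 2.2 = 1.1.
Odds after that evidence = (21/979) × 1.1 = 21/890.
Target odds = 0.999/0.001 = 999.
Need 1.8ⁿ ≥ 999 ÷ (21/890) = 296370/7.
1.8¹⁸ ≈39346.4 falls short of 296370/7 but 1.8¹⁹ ≈70823.5 reaches it, so n = 19.

19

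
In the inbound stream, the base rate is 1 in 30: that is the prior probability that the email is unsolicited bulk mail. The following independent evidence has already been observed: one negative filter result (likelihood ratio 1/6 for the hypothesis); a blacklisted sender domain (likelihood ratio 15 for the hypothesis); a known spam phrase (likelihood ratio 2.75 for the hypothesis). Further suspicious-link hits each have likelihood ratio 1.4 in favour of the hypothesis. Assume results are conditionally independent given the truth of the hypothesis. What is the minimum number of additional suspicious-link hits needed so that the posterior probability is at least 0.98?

Prior odds = (1/30)/(29/30) = 1/29.
Combined Bayes factor of the evidence already in hand = (1/6) × 15 × 2.75 = 6.875.
Odds after that evidence = (1/29) × 6.875 = 55/232.
Target odds = 0.98/0.02 = 49.
Need 1.4ⁿ ≥ 49 ÷ (55/232) = 11368/55.
1.4¹⁵ ≈155.568 falls short of 11368/55 but 1.4¹⁶ ≈217.795 reaches it, so n = 16.

16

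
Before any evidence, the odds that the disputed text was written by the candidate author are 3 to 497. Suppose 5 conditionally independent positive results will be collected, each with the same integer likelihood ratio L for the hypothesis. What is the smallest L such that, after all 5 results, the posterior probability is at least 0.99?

7

Prior odds = 3/497.
Target odds = 0.99/0.01 = 99.
Need L⁵ ≥ 99 ÷ (3/497) = 16401.
6⁵ = 7776 < 16401 ≤ 16807 = 7⁵, so L = 7.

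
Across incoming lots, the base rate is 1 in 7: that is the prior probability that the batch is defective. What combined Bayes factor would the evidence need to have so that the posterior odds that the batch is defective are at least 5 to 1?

Prior odds = (1/7)/(6/7) = 1/6.
Target odds = 5.
Required Bayes factor = 5 ÷ (1/6) = 30.

30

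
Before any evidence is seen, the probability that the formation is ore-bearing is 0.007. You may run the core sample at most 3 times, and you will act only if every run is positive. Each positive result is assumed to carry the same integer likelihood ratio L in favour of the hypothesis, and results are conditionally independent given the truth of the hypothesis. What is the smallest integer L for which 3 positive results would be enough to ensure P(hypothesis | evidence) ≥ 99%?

25

Prior odds = 0.007/0.993 = 7/993.
Target odds = 0.99/0.01 = 99.
Need L³ ≥ 99 ÷ (7/993) = 98307/7.
24³ = 13824 < 98307/7 ≤ 15625 = 25³, so L = 25.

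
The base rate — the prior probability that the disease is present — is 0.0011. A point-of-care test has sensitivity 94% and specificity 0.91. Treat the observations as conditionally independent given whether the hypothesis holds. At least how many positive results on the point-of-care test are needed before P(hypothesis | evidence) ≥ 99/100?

Prior odds = 0.0011/0.9989 = 11/9989.
False-positive rate = 1 − 0.91 = 0.09; likelihood ratio of a positive = 0.94/0.09 = 94/9.
Target posterior odds = 0.99/0.01 = 99.
Require (94/9)ⁿ ≥ 99 ÷ (11/9989) = 89901.
(94/9)⁴ = 78074896/6561 falls short of 89901 but (94/9)⁵ ≈124287 reaches it, so n = 5.

5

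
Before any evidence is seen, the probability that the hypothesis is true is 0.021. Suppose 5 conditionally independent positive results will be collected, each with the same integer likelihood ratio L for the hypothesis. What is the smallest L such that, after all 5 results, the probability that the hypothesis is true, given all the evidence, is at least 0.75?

Prior odds = 0.021/0.979 = 21/979.
Target odds = 0.75/0.25 = 3.
Need L⁵ ≥ 3 ÷ (21/979) = 979/7.
2⁵ = 32 < 979/7 ≤ 243 = 3⁵, so L = 3.

3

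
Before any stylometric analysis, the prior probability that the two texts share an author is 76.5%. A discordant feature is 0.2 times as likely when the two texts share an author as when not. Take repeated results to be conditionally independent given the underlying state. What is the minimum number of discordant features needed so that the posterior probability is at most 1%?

Prior odds: 0.765 ÷ 0.235 = 153/47.
Likelihood ratio per discordant feature = 0.2.
Target odds: 0.01 ÷ 0.99 = 1/99.
Need (153/47) × 0.2ⁿ ≤ 1/99, i.e. 0.2ⁿ ≤ 47/15147.
0.2³ = 0.008 is still above 47/15147 but 0.2⁴ = 0.0016 is at or below it, so n = 4.

4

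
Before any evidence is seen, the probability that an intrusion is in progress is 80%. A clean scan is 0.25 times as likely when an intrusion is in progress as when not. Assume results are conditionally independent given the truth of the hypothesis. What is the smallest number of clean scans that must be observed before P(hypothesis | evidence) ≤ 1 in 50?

Prior odds: 0.8 ÷ 0.2 = 4.
Likelihood ratio per clean scan = 0.25.
Target posterior odds = 0.02/0.98 = 1/49.
Need 4 × 0.25ⁿ ≤ 1/49, i.e. 0.25ⁿ ≤ 1/196.
0.25³ = 0.015625 is still above 1/196 but 0.25⁴ = 0.00390625 is at or below it, so n = 4.

4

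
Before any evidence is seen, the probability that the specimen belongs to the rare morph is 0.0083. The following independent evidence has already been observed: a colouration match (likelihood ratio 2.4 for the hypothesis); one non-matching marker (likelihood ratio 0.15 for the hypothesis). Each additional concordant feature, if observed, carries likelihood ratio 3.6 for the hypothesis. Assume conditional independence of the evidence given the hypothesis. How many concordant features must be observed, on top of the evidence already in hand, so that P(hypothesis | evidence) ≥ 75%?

6

Prior odds = 0.0083/0.9917 = 83/9917.
Combined Bayes factor of the evidence already in hand = 2.4 × 0.15 = 0.36.
Odds after that evidence = (83/9917) × 0.36 = 747/247925.
Target odds = 0.75/0.25 = 3.
Need 3.6ⁿ ≥ 3 ÷ (747/247925) = 247925/249.
3.6⁵ = 604.66176 falls short of 247925/249 but 3.6⁶ = 34012224/15625 reaches it, so n = 6.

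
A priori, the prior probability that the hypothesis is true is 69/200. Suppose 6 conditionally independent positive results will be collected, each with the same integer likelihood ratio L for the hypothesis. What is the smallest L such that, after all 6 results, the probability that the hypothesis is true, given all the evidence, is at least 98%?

Prior odds = 0.345/0.655 = 69/131.
Target odds = 0.98/0.02 = 49.
Need L⁶ ≥ 49 ÷ (69/131) = 6419/69.
2⁶ = 64 < 6419/69 ≤ 729 = 3⁶, so L = 3.

3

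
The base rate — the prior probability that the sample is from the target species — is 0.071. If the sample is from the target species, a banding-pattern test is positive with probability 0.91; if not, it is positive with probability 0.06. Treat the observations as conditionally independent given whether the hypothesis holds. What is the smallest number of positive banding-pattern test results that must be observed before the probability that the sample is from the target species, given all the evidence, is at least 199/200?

3

Prior odds: 0.071 ÷ 0.929 = 71/929.
Likelihood ratio of a positive = 0.91/0.06 = 91/6.
Target posterior odds = 0.995/0.005 = 199.
Require (91/6)ⁿ ≥ 199 ÷ (71/929) = 184871/71.
(91/6)² = 8281/36 falls short of 184871/71 but (91/6)³ = 753571/216 reaches it, so n = 3.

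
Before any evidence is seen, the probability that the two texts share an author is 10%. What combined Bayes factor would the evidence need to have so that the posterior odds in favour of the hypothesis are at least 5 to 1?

Prior odds = 0.1/0.9 = 1/9.
Target odds = 5.
Required Bayes factor = 5 ÷ (1/9) = 45.

45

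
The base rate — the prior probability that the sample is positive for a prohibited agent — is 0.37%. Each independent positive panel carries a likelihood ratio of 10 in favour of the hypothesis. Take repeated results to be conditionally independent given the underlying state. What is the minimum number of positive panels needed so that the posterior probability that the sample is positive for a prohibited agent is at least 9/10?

4

Prior odds = 0.0037/0.9963 = 37/9963.
Likelihood ratio per positive panel = 10.
Target odds: 0.9 ÷ 0.1 = 9.
Need (37/9963) × 10ⁿ ≥ 9, i.e. 10ⁿ ≥ 89667/37.
10³ = 1000 falls short of 89667/37 but 10⁴ = 10000 reaches it, so n = 4.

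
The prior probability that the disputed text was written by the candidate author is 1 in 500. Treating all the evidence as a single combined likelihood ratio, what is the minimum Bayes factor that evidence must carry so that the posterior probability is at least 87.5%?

3493

Prior odds = 0.002/0.998 = 1/499.
Target odds = 0.875/0.125 = 7.
Required Bayes factor = 7 ÷ (1/499) = 3493.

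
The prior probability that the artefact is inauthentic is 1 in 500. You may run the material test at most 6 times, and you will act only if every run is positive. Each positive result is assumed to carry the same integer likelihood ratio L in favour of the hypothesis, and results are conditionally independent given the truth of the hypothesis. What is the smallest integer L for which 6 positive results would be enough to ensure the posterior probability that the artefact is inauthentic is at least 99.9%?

9

Prior odds = 0.002/0.998 = 1/499.
Target odds = 0.999/0.001 = 999.
Need L⁶ ≥ 999 ÷ (1/499) = 498501.
8⁶ = 262144 < 498501 ≤ 531441 = 9⁶, so L = 9.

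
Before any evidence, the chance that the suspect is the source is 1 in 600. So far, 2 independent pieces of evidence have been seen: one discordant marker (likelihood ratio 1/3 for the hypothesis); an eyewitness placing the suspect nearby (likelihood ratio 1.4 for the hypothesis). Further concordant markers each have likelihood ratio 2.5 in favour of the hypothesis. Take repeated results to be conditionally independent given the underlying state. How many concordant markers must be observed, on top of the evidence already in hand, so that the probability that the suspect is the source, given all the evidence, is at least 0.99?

13

Prior odds = (1/600)/(599/600) = 1/599.
Combined Bayes factor of the evidence already in hand = (1/3) × 1.4 = 7/15.
Odds after that evidence = (1/599) × 7/15 = 7/8985.
Target odds = 0.99/0.01 = 99.
Need 2.5ⁿ ≥ 99 ÷ (7/8985) = 889515/7.
2.5¹² = 244140625/4096 falls short of 889515/7 but 2.5¹³ ≈149012 reaches it, so n = 13.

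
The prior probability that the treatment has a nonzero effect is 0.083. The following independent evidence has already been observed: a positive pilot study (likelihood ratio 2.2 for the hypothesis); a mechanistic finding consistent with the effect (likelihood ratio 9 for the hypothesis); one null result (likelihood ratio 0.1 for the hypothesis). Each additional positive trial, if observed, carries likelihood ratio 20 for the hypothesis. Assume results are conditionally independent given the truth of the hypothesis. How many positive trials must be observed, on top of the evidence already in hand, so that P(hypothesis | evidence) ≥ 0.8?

Prior odds = 0.083/0.917 = 83/917.
Combined Bayes factor of the evidence already in hand = 2.2 × 9 × 0.1 = 1.98.
Odds after that evidence = (83/917) × 1.98 = 8217/45850.
Target odds = 0.8/0.2 = 4.
Need 20ⁿ ≥ 4 ÷ (8217/45850) = 183400/8217.
20¹ = 20 falls short of 183400/8217 but 20² = 400 reaches it, so n = 2.

2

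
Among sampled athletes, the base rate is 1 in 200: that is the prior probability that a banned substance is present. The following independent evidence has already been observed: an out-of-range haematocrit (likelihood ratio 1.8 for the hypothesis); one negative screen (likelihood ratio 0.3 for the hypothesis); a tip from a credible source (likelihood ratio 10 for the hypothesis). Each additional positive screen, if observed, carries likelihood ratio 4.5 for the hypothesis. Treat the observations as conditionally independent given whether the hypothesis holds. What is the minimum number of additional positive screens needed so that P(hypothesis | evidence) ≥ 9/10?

Prior odds = 0.005/0.995 = 1/199.
Combined Bayes factor of the evidence already in hand = 1.8 × 0.3 × 10 = 5.4.
Odds after that evidence = (1/199) × 5.4 = 27/995.
Target odds = 0.9/0.1 = 9.
Need 4.5ⁿ ≥ 9 ÷ (27/995) = 995/3.
4.5³ = 91.125 falls short of 995/3 but 4.5⁴ = 410.0625 reaches it, so n = 4.

4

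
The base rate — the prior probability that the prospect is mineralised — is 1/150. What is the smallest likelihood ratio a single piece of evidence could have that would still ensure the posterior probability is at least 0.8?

Prior odds = (1/150)/(149/150) = 1/149.
Target odds = 0.8/0.2 = 4.
Required Bayes factor = 4 ÷ (1/149) = 596.

596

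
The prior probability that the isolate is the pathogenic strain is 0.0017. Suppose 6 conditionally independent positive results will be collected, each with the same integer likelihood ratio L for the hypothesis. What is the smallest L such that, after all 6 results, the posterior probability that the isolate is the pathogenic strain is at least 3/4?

4

Prior odds = 0.0017/0.9983 = 17/9983.
Target odds = 0.75/0.25 = 3.
Need L⁶ ≥ 3 ÷ (17/9983) = 29949/17.
3⁶ = 729 < 29949/17 ≤ 4096 = 4⁶, so L = 4.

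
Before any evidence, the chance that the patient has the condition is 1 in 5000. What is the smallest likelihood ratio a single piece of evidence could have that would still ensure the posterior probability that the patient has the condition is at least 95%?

94981

Prior odds = 0.0002/0.9998 = 1/4999.
Target odds = 0.95/0.05 = 19.
Required Bayes factor = 19 ÷ (1/4999) = 94981.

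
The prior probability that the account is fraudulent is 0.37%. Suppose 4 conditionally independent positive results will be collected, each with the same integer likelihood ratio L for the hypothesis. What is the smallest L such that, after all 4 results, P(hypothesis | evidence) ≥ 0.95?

Prior odds = 0.0037/0.9963 = 37/9963.
Target odds = 0.95/0.05 = 19.
Need L⁴ ≥ 19 ÷ (37/9963) = 189297/37.
8⁴ = 4096 < 189297/37 ≤ 6561 = 9⁴, so L = 9.

9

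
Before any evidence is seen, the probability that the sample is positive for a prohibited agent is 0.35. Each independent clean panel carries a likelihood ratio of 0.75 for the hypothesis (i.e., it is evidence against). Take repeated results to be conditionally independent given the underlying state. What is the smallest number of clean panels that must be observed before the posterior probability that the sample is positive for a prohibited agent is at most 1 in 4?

2

Prior odds = 0.35/0.65 = 7/13.
Likelihood ratio per clean panel = 0.75.
Target odds: 0.25 ÷ 0.75 = 1/3.
Require 0.75ⁿ ≤ 1/3 ÷ (7/13) = 13/21.
0.75¹ = 0.75 is still above 13/21 but 0.75² = 0.5625 is at or below it, so n = 2.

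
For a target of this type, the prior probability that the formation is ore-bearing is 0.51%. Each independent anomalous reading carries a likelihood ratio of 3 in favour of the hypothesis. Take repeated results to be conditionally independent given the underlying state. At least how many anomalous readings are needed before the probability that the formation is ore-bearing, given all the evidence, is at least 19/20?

8

Prior odds = 0.0051/0.9949 = 51/9949.
Likelihood ratio per anomalous reading = 3.
Target posterior odds = 0.95/0.05 = 19.
Require 3ⁿ ≥ 19 ÷ (51/9949) = 189031/51.
3⁷ = 2187 falls short of 189031/51 but 3⁸ = 6561 reaches it, so n = 8.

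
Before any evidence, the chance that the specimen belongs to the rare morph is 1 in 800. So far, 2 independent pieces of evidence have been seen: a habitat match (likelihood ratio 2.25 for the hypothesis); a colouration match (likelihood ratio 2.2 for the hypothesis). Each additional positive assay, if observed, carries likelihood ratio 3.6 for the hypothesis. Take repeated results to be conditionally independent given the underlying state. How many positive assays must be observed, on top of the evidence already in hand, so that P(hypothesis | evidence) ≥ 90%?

6

Prior odds = 0.00125/0.99875 = 1/799.
Combined Bayes factor of the evidence already in hand = 2.25 × 2.2 = 4.95.
Odds after that evidence = (1/799) × 4.95 = 99/15980.
Target odds = 0.9/0.1 = 9.
Need 3.6ⁿ ≥ 9 ÷ (99/15980) = 15980/11.
3.6⁵ = 604.66176 falls short of 15980/11 but 3.6⁶ = 34012224/15625 reaches it, so n = 6.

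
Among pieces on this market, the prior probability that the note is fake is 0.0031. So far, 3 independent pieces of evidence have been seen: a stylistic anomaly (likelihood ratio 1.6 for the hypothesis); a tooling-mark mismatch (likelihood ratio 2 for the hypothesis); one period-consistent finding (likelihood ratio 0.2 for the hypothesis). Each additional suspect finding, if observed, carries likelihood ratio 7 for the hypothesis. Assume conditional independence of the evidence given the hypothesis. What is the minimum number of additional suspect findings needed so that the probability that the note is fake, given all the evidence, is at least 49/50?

Prior odds = 0.0031/0.9969 = 31/9969.
Combined Bayes factor of the evidence already in hand = 1.6 × 2 × 0.2 = 0.64.
Odds after that evidence = (31/9969) × 0.64 = 496/249225.
Target odds = 0.98/0.02 = 49.
Need 7ⁿ ≥ 49 ÷ (496/249225) = 12212025/496.
7⁵ = 16807 falls short of 12212025/496 but 7⁶ = 117649 reaches it, so n = 6.

6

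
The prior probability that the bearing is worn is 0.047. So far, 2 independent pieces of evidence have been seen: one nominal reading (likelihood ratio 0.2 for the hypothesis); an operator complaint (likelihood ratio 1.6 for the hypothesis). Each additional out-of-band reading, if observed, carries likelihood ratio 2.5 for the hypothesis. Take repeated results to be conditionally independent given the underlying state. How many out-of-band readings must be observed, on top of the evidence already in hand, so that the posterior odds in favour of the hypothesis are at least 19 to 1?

8

Prior odds = 0.047/0.953 = 47/953.
Combined Bayes factor of the evidence already in hand = 0.2 × 1.6 = 0.32.
Odds after that evidence = (47/953) × 0.32 = 376/23825.
Target odds = 19.
Need 2.5ⁿ ≥ 19 ÷ (376/23825) = 452675/376.
2.5⁷ = 610.3515625 falls short of 452675/376 but 2.5⁸ = 390625/256 reaches it, so n = 8.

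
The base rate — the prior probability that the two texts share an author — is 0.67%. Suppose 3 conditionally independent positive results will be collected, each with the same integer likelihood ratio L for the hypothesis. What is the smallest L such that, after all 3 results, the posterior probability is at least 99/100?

25

Prior odds = 0.0067/0.9933 = 67/9933.
Target odds = 0.99/0.01 = 99.
Need L³ ≥ 99 ÷ (67/9933) = 983367/67.
24³ = 13824 < 983367/67 ≤ 15625 = 25³, so L = 25.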